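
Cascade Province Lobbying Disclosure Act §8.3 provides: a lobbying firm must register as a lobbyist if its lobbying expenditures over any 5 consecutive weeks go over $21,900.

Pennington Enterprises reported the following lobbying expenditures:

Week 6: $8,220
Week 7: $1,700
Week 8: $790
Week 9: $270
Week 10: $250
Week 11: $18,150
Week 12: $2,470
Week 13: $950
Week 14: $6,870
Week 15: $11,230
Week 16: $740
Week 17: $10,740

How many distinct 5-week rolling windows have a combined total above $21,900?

Week 6–Week 10: $8,220 + $1,700 + $790 + $270 + $250 = $11,230 (under)
Week 7–Week 11: $1,700 + $790 + $270 + $250 + $18,150 = $21,160 (under)
Week 8–Week 12: $790 + $270 + $250 + $18,150 + $2,470 = $21,930 (over)
Week 9–Week 13: $270 + $250 + $18,150 + $2,470 + $950 = $22,090 (over)
Week 10–Week 14: $250 + $18,150 + $2,470 + $950 + $6,870 = $28,690 (over)
Week 11–Week 15: $18,150 + $2,470 + $950 + $6,870 + $11,230 = $39,670 (over)
Week 12–Week 16: $2,470 + $950 + $6,870 + $11,230 + $740 = $22,260 (over)
Week 13–Week 17: $950 + $6,870 + $11,230 + $740 + $10,740 = $30,530 (over)
6 windows exceed the threshold.

6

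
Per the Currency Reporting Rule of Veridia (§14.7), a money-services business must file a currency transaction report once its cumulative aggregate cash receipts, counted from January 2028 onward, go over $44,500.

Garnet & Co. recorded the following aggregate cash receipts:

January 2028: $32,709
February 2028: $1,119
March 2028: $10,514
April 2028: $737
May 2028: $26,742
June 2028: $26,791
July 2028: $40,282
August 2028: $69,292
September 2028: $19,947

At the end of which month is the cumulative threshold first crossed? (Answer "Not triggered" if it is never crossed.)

April 2028

Through January 2028: $32,709
Through February 2028: $33,828
Through March 2028: $44,342
Through April 2028: $45,079 ← exceeds threshold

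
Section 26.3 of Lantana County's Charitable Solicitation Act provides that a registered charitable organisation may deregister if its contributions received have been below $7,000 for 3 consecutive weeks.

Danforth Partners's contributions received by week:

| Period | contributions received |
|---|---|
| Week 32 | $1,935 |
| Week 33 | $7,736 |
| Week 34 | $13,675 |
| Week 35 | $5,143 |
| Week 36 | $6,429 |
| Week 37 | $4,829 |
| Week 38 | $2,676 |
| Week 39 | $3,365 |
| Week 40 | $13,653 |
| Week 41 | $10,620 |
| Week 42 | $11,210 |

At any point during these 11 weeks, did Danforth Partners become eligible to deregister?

Yes

Weeks below $7,000: Week 32, Week 35, Week 36, Week 37, Week 38, Week 39.
Longest run of consecutive weeks below the threshold: 5.
5 ≥ 3, so Danforth Partners became eligible.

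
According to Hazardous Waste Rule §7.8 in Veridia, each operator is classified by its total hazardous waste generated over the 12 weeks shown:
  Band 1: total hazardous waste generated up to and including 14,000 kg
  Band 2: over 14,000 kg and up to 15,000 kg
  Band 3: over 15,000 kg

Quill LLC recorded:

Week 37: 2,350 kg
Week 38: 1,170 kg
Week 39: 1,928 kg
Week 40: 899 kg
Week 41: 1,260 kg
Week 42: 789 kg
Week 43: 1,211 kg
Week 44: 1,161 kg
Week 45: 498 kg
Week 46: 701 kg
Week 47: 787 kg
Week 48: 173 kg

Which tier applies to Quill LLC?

Band 1

Total hazardous waste generated: 2,350 kg + 1,170 kg + 1,928 kg + 899 kg + 1,260 kg + 789 kg + 1,211 kg + 1,161 kg + 498 kg + 701 kg + 787 kg + 173 kg = 12,927 kg.
12,927 kg ≤ 14,000 kg, so Band 1 applies.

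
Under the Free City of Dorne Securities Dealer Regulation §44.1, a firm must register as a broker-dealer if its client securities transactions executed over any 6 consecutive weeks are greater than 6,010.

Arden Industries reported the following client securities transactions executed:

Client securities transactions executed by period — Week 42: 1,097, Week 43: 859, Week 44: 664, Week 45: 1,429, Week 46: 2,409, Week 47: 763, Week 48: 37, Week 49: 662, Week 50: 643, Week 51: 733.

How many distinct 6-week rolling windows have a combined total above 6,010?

Week 42–Week 47: 1,097 + 859 + 664 + 1,429 + 2,409 + 763 = 7,221 (over)
Week 43–Week 48: 859 + 664 + 1,429 + 2,409 + 763 + 37 = 6,161 (over)
Week 44–Week 49: 664 + 1,429 + 2,409 + 763 + 37 + 662 = 5,964 (under)
Week 45–Week 50: 1,429 + 2,409 + 763 + 37 + 662 + 643 = 5,943 (under)
Week 46–Week 51: 2,409 + 763 + 37 + 662 + 643 + 733 = 5,247 (under)
2 windows exceed the threshold.

2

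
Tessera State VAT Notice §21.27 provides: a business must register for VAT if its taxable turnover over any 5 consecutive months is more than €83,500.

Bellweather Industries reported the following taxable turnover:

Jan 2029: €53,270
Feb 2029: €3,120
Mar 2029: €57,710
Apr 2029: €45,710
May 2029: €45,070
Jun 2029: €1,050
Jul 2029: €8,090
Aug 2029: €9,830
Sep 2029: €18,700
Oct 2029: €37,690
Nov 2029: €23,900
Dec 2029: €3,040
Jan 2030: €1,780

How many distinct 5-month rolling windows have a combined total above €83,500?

Jan 2029–May 2029: €53,270 + €3,120 + €57,710 + €45,710 + €45,070 = €204,880 (over)
Feb 2029–Jun 2029: €3,120 + €57,710 + €45,710 + €45,070 + €1,050 = €152,660 (over)
Mar 2029–Jul 2029: €57,710 + €45,710 + €45,070 + €1,050 + €8,090 = €157,630 (over)
Apr 2029–Aug 2029: €45,710 + €45,070 + €1,050 + €8,090 + €9,830 = €109,750 (over)
May 2029–Sep 2029: €45,070 + €1,050 + €8,090 + €9,830 + €18,700 = €82,740 (under)
Jun 2029–Oct 2029: €1,050 + €8,090 + €9,830 + €18,700 + €37,690 = €75,360 (under)
Jul 2029–Nov 2029: €8,090 + €9,830 + €18,700 + €37,690 + €23,900 = €98,210 (over)
Aug 2029–Dec 2029: €9,830 + €18,700 + €37,690 + €23,900 + €3,040 = €93,160 (over)
Sep 2029–Jan 2030: €18,700 + €37,690 + €23,900 + €3,040 + €1,780 = €85,110 (over)
7 windows exceed the threshold.

7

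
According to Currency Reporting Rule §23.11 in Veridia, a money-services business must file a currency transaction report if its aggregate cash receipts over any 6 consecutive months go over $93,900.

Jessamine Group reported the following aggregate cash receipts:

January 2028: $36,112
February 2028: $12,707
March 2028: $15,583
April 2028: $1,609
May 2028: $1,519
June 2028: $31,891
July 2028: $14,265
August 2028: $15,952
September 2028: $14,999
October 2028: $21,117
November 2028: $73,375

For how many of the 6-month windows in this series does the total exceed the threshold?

3

January 2028–June 2028: $36,112 + $12,707 + $15,583 + $1,609 + $1,519 + $31,891 = $99,421 (over)
February 2028–July 2028: $12,707 + $15,583 + $1,609 + $1,519 + $31,891 + $14,265 = $77,574 (under)
March 2028–August 2028: $15,583 + $1,609 + $1,519 + $31,891 + $14,265 + $15,952 = $80,819 (under)
April 2028–September 2028: $1,609 + $1,519 + $31,891 + $14,265 + $15,952 + $14,999 = $80,235 (under)
May 2028–October 2028: $1,519 + $31,891 + $14,265 + $15,952 + $14,999 + $21,117 = $99,743 (over)
June 2028–November 2028: $31,891 + $14,265 + $15,952 + $14,999 + $21,117 + $73,375 = $171,599 (over)
3 windows exceed the threshold.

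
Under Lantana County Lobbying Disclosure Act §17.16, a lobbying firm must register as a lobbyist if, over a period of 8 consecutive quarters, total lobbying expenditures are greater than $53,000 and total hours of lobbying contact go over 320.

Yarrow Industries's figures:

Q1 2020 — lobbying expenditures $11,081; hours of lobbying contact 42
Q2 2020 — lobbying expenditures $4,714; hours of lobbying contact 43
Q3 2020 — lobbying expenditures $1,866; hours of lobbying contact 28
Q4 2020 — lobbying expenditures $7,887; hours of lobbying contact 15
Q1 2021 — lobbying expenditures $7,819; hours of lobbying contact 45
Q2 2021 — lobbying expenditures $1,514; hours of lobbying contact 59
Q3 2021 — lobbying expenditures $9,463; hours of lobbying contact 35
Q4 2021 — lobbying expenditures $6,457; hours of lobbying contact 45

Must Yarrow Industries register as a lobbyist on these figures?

Total lobbying expenditures: $11,081 + $4,714 + $1,866 + $7,887 + $7,819 + $1,514 + $9,463 + $6,457 = $50,801 (≤ $53,000).
Total hours of lobbying contact: 42 + 43 + 28 + 15 + 45 + 59 + 35 + 45 = 312 (≤ 320).
The test is 'and': the rule requires both, and at least one is not exceeded.

No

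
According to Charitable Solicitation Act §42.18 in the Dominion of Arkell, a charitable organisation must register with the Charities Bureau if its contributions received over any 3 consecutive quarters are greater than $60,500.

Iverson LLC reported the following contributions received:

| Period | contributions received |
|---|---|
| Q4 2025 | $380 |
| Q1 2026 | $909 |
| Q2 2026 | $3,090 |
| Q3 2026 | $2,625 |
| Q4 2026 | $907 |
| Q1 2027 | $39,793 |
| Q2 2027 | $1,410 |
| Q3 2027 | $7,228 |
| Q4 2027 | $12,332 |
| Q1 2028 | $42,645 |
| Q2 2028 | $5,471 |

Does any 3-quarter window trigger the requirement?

Yes

Q4 2025–Q2 2026: $380 + $909 + $3,090 = $4,379 (under)
Q1 2026–Q3 2026: $909 + $3,090 + $2,625 = $6,624 (under)
Q2 2026–Q4 2026: $3,090 + $2,625 + $907 = $6,622 (under)
Q3 2026–Q1 2027: $2,625 + $907 + $39,793 = $43,325 (under)
Q4 2026–Q2 2027: $907 + $39,793 + $1,410 = $42,110 (under)
Q1 2027–Q3 2027: $39,793 + $1,410 + $7,228 = $48,431 (under)
Q2 2027–Q4 2027: $1,410 + $7,228 + $12,332 = $20,970 (under)
Q3 2027–Q1 2028: $7,228 + $12,332 + $42,645 = $62,205 (over)
Q4 2027–Q2 2028: $12,332 + $42,645 + $5,471 = $60,448 (under)
At least one window exceeds $60,500.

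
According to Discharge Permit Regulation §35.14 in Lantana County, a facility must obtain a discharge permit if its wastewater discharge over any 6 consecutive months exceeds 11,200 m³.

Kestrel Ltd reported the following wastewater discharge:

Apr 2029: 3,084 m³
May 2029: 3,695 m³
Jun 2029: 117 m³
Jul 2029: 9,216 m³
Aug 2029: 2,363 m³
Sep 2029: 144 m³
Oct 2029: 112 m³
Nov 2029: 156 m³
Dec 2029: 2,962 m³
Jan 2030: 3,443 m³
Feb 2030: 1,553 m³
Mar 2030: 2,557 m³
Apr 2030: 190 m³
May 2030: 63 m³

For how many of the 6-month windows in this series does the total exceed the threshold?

Apr 2029–Sep 2029: 3,084 m³ + 3,695 m³ + 117 m³ + 9,216 m³ + 2,363 m³ + 144 m³ = 18,619 m³ (over)
May 2029–Oct 2029: 3,695 m³ + 117 m³ + 9,216 m³ + 2,363 m³ + 144 m³ + 112 m³ = 15,647 m³ (over)
Jun 2029–Nov 2029: 117 m³ + 9,216 m³ + 2,363 m³ + 144 m³ + 112 m³ + 156 m³ = 12,108 m³ (over)
Jul 2029–Dec 2029: 9,216 m³ + 2,363 m³ + 144 m³ + 112 m³ + 156 m³ + 2,962 m³ = 14,953 m³ (over)
Aug 2029–Jan 2030: 2,363 m³ + 144 m³ + 112 m³ + 156 m³ + 2,962 m³ + 3,443 m³ = 9,180 m³ (under)
Sep 2029–Feb 2030: 144 m³ + 112 m³ + 156 m³ + 2,962 m³ + 3,443 m³ + 1,553 m³ = 8,370 m³ (under)
Oct 2029–Mar 2030: 112 m³ + 156 m³ + 2,962 m³ + 3,443 m³ + 1,553 m³ + 2,557 m³ = 10,783 m³ (under)
Nov 2029–Apr 2030: 156 m³ + 2,962 m³ + 3,443 m³ + 1,553 m³ + 2,557 m³ + 190 m³ = 10,861 m³ (under)
Dec 2029–May 2030: 2,962 m³ + 3,443 m³ + 1,553 m³ + 2,557 m³ + 190 m³ + 63 m³ = 10,768 m³ (under)
4 windows exceed the threshold.

4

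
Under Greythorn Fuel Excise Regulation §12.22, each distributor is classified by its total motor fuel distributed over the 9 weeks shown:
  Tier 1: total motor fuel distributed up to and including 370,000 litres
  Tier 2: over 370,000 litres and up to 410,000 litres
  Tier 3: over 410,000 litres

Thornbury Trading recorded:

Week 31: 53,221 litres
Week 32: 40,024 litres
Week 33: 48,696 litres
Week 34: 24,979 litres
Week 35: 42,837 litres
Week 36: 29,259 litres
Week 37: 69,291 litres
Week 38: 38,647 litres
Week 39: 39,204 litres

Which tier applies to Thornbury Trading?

Tier 2

Total motor fuel distributed: 53,221 litres + 40,024 litres + 48,696 litres + 24,979 litres + 42,837 litres + 29,259 litres + 69,291 litres + 38,647 litres + 39,204 litres = 386,158 litres.
370,000 litres < 386,158 litres ≤ 410,000 litres, so Tier 2 applies.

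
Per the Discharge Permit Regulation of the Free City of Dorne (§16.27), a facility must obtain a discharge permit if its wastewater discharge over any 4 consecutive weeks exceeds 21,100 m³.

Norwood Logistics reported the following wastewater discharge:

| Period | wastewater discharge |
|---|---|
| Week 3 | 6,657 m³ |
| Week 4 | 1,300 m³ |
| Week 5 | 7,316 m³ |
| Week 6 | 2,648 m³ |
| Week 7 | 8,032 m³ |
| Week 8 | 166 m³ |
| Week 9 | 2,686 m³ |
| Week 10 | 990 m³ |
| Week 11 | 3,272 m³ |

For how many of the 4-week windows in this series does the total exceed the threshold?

0

Week 3–Week 6: 6,657 m³ + 1,300 m³ + 7,316 m³ + 2,648 m³ = 17,921 m³ (under)
Week 4–Week 7: 1,300 m³ + 7,316 m³ + 2,648 m³ + 8,032 m³ = 19,296 m³ (under)
Week 5–Week 8: 7,316 m³ + 2,648 m³ + 8,032 m³ + 166 m³ = 18,162 m³ (under)
Week 6–Week 9: 2,648 m³ + 8,032 m³ + 166 m³ + 2,686 m³ = 13,532 m³ (under)
Week 7–Week 10: 8,032 m³ + 166 m³ + 2,686 m³ + 990 m³ = 11,874 m³ (under)
Week 8–Week 11: 166 m³ + 2,686 m³ + 990 m³ + 3,272 m³ = 7,114 m³ (under)
0 windows exceed the threshold.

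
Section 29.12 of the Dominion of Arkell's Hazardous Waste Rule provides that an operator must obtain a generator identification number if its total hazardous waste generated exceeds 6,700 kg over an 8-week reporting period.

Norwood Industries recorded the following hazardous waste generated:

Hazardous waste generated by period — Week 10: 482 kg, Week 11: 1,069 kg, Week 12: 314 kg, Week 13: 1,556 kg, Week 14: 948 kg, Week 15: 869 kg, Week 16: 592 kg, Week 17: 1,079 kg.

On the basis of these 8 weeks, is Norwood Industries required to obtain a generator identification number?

Yes

Total hazardous waste generated: 482 kg + 1,069 kg + 314 kg + 1,556 kg + 948 kg + 869 kg + 592 kg + 1,079 kg = 6,909 kg.
6,909 kg > 6,700 kg, so the threshold is exceeded.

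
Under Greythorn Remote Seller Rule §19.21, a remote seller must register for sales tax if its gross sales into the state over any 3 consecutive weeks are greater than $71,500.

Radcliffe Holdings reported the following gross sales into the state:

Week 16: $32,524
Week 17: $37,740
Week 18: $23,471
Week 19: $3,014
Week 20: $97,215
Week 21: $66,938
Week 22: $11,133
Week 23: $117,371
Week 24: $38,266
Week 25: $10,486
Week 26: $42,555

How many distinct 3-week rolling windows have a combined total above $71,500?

Week 16–Week 18: $32,524 + $37,740 + $23,471 = $93,735 (over)
Week 17–Week 19: $37,740 + $23,471 + $3,014 = $64,225 (under)
Week 18–Week 20: $23,471 + $3,014 + $97,215 = $123,700 (over)
Week 19–Week 21: $3,014 + $97,215 + $66,938 = $167,167 (over)
Week 20–Week 22: $97,215 + $66,938 + $11,133 = $175,286 (over)
Week 21–Week 23: $66,938 + $11,133 + $117,371 = $195,442 (over)
Week 22–Week 24: $11,133 + $117,371 + $38,266 = $166,770 (over)
Week 23–Week 25: $117,371 + $38,266 + $10,486 = $166,123 (over)
Week 24–Week 26: $38,266 + $10,486 + $42,555 = $91,307 (over)
8 windows exceed the threshold.

8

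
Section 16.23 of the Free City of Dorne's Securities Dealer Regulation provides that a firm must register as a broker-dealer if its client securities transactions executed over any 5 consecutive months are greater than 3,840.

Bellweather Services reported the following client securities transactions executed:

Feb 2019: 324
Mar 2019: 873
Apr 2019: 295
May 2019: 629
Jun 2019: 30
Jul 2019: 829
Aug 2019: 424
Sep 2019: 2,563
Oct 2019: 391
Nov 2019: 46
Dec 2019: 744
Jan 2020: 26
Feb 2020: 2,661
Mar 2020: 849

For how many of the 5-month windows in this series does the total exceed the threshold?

6

Feb 2019–Jun 2019: 324 + 873 + 295 + 629 + 30 = 2,151 (under)
Mar 2019–Jul 2019: 873 + 295 + 629 + 30 + 829 = 2,656 (under)
Apr 2019–Aug 2019: 295 + 629 + 30 + 829 + 424 = 2,207 (under)
May 2019–Sep 2019: 629 + 30 + 829 + 424 + 2,563 = 4,475 (over)
Jun 2019–Oct 2019: 30 + 829 + 424 + 2,563 + 391 = 4,237 (over)
Jul 2019–Nov 2019: 829 + 424 + 2,563 + 391 + 46 = 4,253 (over)
Aug 2019–Dec 2019: 424 + 2,563 + 391 + 46 + 744 = 4,168 (over)
Sep 2019–Jan 2020: 2,563 + 391 + 46 + 744 + 26 = 3,770 (under)
Oct 2019–Feb 2020: 391 + 46 + 744 + 26 + 2,661 = 3,868 (over)
Nov 2019–Mar 2020: 46 + 744 + 26 + 2,661 + 849 = 4,326 (over)
6 windows exceed the threshold.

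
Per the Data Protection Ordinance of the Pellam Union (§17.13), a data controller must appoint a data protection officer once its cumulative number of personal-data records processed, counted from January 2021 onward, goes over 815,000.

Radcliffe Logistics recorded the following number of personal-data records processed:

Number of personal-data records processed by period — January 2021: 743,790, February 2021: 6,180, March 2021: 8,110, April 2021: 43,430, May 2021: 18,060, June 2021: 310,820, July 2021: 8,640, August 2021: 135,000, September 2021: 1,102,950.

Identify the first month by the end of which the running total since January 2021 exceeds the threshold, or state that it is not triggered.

Through January 2021: 743,790
Through February 2021: 749,970
Through March 2021: 758,080
Through April 2021: 801,510
Through May 2021: 819,570 ← exceeds threshold

May 2021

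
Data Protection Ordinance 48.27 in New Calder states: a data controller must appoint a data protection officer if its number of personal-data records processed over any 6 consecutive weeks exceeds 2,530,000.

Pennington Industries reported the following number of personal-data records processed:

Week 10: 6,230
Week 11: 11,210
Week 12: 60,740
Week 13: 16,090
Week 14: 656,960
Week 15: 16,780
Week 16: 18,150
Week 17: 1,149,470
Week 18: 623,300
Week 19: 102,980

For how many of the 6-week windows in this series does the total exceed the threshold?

Week 10–Week 15: 6,230 + 11,210 + 60,740 + 16,090 + 656,960 + 16,780 = 768,010 (under)
Week 11–Week 16: 11,210 + 60,740 + 16,090 + 656,960 + 16,780 + 18,150 = 779,930 (under)
Week 12–Week 17: 60,740 + 16,090 + 656,960 + 16,780 + 18,150 + 1,149,470 = 1,918,190 (under)
Week 13–Week 18: 16,090 + 656,960 + 16,780 + 18,150 + 1,149,470 + 623,300 = 2,480,750 (under)
Week 14–Week 19: 656,960 + 16,780 + 18,150 + 1,149,470 + 623,300 + 102,980 = 2,567,640 (over)
1 window exceeds the threshold.

1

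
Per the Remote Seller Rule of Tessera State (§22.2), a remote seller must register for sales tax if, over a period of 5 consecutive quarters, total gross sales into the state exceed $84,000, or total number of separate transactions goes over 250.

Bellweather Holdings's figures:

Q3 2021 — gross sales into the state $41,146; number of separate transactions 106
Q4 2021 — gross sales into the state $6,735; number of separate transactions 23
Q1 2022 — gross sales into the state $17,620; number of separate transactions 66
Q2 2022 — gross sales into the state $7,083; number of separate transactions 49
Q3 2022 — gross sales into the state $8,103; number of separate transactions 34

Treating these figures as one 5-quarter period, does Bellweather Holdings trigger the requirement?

Yes

Total gross sales into the state: $41,146 + $6,735 + $17,620 + $7,083 + $8,103 = $80,687 (≤ $84,000).
Total number of separate transactions: 106 + 23 + 66 + 49 + 34 = 278 (> 250).
The test is 'or': at least one threshold is exceeded.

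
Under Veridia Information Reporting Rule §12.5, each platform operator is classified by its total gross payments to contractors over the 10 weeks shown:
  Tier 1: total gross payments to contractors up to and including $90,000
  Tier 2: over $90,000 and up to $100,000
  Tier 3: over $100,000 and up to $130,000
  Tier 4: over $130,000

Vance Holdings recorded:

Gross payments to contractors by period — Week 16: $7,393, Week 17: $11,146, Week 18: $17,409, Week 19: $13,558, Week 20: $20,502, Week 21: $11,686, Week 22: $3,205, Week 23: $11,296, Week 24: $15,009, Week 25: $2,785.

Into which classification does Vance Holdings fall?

Total gross payments to contractors: $7,393 + $11,146 + $17,409 + $13,558 + $20,502 + $11,686 + $3,205 + $11,296 + $15,009 + $2,785 = $113,989.
$100,000 < $113,989 ≤ $130,000, so Tier 3 applies.

Tier 3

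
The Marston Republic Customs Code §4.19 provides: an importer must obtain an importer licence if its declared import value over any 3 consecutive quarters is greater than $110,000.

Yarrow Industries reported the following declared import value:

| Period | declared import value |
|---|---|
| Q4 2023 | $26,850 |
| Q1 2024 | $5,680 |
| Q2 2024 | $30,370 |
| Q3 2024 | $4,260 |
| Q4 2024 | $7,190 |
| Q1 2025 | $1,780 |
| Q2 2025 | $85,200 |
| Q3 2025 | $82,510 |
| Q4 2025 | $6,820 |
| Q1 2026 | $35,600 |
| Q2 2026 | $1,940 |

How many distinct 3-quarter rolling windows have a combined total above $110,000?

3

Q4 2023–Q2 2024: $26,850 + $5,680 + $30,370 = $62,900 (under)
Q1 2024–Q3 2024: $5,680 + $30,370 + $4,260 = $40,310 (under)
Q2 2024–Q4 2024: $30,370 + $4,260 + $7,190 = $41,820 (under)
Q3 2024–Q1 2025: $4,260 + $7,190 + $1,780 = $13,230 (under)
Q4 2024–Q2 2025: $7,190 + $1,780 + $85,200 = $94,170 (under)
Q1 2025–Q3 2025: $1,780 + $85,200 + $82,510 = $169,490 (over)
Q2 2025–Q4 2025: $85,200 + $82,510 + $6,820 = $174,530 (over)
Q3 2025–Q1 2026: $82,510 + $6,820 + $35,600 = $124,930 (over)
Q4 2025–Q2 2026: $6,820 + $35,600 + $1,940 = $44,360 (under)
3 windows exceed the threshold.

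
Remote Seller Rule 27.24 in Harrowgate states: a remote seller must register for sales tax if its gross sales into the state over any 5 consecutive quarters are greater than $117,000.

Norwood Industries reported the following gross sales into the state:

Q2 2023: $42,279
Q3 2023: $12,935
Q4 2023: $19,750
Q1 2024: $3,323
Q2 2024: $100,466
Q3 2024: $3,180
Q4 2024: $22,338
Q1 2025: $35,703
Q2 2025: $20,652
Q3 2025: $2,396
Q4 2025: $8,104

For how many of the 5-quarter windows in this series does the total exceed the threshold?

Q2 2023–Q2 2024: $42,279 + $12,935 + $19,750 + $3,323 + $100,466 = $178,753 (over)
Q3 2023–Q3 2024: $12,935 + $19,750 + $3,323 + $100,466 + $3,180 = $139,654 (over)
Q4 2023–Q4 2024: $19,750 + $3,323 + $100,466 + $3,180 + $22,338 = $149,057 (over)
Q1 2024–Q1 2025: $3,323 + $100,466 + $3,180 + $22,338 + $35,703 = $165,010 (over)
Q2 2024–Q2 2025: $100,466 + $3,180 + $22,338 + $35,703 + $20,652 = $182,339 (over)
Q3 2024–Q3 2025: $3,180 + $22,338 + $35,703 + $20,652 + $2,396 = $84,269 (under)
Q4 2024–Q4 2025: $22,338 + $35,703 + $20,652 + $2,396 + $8,104 = $89,193 (under)
5 windows exceed the threshold.

5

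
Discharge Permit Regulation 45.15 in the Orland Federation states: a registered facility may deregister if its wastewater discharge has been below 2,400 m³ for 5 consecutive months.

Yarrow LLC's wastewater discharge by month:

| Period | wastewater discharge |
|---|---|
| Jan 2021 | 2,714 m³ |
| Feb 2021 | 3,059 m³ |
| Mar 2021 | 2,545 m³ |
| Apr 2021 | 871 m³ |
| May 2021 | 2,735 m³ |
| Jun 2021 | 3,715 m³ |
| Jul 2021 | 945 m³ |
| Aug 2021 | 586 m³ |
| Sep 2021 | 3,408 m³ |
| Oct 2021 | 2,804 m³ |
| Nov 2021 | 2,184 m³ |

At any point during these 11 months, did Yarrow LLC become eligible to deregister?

No

Months below 2,400 m³: Apr 2021, Jul 2021, Aug 2021, Nov 2021.
Longest run of consecutive months below the threshold: 2.
2 < 5, so Yarrow LLC never became eligible.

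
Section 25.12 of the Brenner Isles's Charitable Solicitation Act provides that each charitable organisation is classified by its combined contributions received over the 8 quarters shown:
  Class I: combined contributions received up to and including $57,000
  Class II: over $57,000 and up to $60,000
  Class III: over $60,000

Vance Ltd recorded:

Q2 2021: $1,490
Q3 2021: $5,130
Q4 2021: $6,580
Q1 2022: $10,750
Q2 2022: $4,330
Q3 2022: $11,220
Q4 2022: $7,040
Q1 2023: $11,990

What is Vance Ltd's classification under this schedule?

Combined contributions received: $1,490 + $5,130 + $6,580 + $10,750 + $4,330 + $11,220 + $7,040 + $11,990 = $58,530.
$57,000 < $58,530 ≤ $60,000, so Class II applies.

Class II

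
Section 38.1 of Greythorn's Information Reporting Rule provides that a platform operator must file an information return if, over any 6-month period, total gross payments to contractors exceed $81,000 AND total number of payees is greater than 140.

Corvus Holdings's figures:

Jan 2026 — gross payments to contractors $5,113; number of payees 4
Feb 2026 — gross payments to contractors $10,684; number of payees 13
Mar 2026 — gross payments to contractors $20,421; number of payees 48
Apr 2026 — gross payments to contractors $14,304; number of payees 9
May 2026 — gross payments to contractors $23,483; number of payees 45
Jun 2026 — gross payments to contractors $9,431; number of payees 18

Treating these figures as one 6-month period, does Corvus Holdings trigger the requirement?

No

Total gross payments to contractors: $5,113 + $10,684 + $20,421 + $14,304 + $23,483 + $9,431 = $83,436 (> $81,000).
Total number of payees: 4 + 13 + 48 + 9 + 45 + 18 = 137 (≤ 140).
The test is 'and': the rule requires both, and at least one is not exceeded.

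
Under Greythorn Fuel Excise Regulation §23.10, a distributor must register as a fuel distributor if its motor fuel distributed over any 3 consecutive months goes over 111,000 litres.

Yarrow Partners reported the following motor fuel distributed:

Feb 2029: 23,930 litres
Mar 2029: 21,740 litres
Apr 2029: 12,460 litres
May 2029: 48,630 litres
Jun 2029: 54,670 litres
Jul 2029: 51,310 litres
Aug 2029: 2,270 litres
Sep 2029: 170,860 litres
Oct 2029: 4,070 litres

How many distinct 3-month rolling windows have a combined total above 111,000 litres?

4

Feb 2029–Apr 2029: 23,930 litres + 21,740 litres + 12,460 litres = 58,130 litres (under)
Mar 2029–May 2029: 21,740 litres + 12,460 litres + 48,630 litres = 82,830 litres (under)
Apr 2029–Jun 2029: 12,460 litres + 48,630 litres + 54,670 litres = 115,760 litres (over)
May 2029–Jul 2029: 48,630 litres + 54,670 litres + 51,310 litres = 154,610 litres (over)
Jun 2029–Aug 2029: 54,670 litres + 51,310 litres + 2,270 litres = 108,250 litres (under)
Jul 2029–Sep 2029: 51,310 litres + 2,270 litres + 170,860 litres = 224,440 litres (over)
Aug 2029–Oct 2029: 2,270 litres + 170,860 litres + 4,070 litres = 177,200 litres (over)
4 windows exceed the threshold.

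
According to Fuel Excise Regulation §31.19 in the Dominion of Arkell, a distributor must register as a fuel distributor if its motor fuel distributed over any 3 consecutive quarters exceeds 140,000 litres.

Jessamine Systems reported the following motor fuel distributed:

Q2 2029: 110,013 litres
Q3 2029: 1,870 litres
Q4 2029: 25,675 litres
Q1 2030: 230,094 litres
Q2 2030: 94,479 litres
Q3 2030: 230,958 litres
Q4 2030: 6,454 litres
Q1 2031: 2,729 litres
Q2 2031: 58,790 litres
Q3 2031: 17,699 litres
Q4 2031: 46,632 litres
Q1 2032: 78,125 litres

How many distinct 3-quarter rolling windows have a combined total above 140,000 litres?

Q2 2029–Q4 2029: 110,013 litres + 1,870 litres + 25,675 litres = 137,558 litres (under)
Q3 2029–Q1 2030: 1,870 litres + 25,675 litres + 230,094 litres = 257,639 litres (over)
Q4 2029–Q2 2030: 25,675 litres + 230,094 litres + 94,479 litres = 350,248 litres (over)
Q1 2030–Q3 2030: 230,094 litres + 94,479 litres + 230,958 litres = 555,531 litres (over)
Q2 2030–Q4 2030: 94,479 litres + 230,958 litres + 6,454 litres = 331,891 litres (over)
Q3 2030–Q1 2031: 230,958 litres + 6,454 litres + 2,729 litres = 240,141 litres (over)
Q4 2030–Q2 2031: 6,454 litres + 2,729 litres + 58,790 litres = 67,973 litres (under)
Q1 2031–Q3 2031: 2,729 litres + 58,790 litres + 17,699 litres = 79,218 litres (under)
Q2 2031–Q4 2031: 58,790 litres + 17,699 litres + 46,632 litres = 123,121 litres (under)
Q3 2031–Q1 2032: 17,699 litres + 46,632 litres + 78,125 litres = 142,456 litres (over)
6 windows exceed the threshold.

6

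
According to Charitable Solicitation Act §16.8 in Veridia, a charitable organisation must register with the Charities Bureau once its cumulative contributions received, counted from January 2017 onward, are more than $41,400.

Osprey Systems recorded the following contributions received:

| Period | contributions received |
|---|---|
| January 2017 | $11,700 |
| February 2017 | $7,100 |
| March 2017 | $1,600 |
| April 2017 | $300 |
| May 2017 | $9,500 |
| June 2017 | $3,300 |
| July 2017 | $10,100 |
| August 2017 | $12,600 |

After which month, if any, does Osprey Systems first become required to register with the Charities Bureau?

July 2017

Through January 2017: $11,700
Through February 2017: $18,800
Through March 2017: $20,400
Through April 2017: $20,700
Through May 2017: $30,200
Through June 2017: $33,500
Through July 2017: $43,600 ← exceeds threshold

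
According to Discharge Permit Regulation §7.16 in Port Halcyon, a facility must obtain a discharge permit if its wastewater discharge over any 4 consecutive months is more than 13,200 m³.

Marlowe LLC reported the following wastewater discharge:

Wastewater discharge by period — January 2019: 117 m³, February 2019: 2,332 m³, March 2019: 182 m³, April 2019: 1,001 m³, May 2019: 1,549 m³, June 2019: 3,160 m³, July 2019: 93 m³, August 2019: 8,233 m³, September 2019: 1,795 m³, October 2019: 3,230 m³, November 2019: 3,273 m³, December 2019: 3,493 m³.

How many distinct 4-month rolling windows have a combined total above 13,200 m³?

January 2019–April 2019: 117 m³ + 2,332 m³ + 182 m³ + 1,001 m³ = 3,632 m³ (under)
February 2019–May 2019: 2,332 m³ + 182 m³ + 1,001 m³ + 1,549 m³ = 5,064 m³ (under)
March 2019–June 2019: 182 m³ + 1,001 m³ + 1,549 m³ + 3,160 m³ = 5,892 m³ (under)
April 2019–July 2019: 1,001 m³ + 1,549 m³ + 3,160 m³ + 93 m³ = 5,803 m³ (under)
May 2019–August 2019: 1,549 m³ + 3,160 m³ + 93 m³ + 8,233 m³ = 13,035 m³ (under)
June 2019–September 2019: 3,160 m³ + 93 m³ + 8,233 m³ + 1,795 m³ = 13,281 m³ (over)
July 2019–October 2019: 93 m³ + 8,233 m³ + 1,795 m³ + 3,230 m³ = 13,351 m³ (over)
August 2019–November 2019: 8,233 m³ + 1,795 m³ + 3,230 m³ + 3,273 m³ = 16,531 m³ (over)
September 2019–December 2019: 1,795 m³ + 3,230 m³ + 3,273 m³ + 3,493 m³ = 11,791 m³ (under)
3 windows exceed the threshold.

3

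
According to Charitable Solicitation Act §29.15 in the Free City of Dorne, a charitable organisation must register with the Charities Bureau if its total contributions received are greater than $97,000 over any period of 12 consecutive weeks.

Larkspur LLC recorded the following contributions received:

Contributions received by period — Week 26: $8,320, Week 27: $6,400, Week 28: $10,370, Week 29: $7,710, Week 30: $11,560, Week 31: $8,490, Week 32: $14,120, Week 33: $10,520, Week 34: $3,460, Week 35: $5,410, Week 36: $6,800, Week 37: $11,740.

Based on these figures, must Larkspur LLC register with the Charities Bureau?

Total contributions received: $8,320 + $6,400 + $10,370 + $7,710 + $11,560 + $8,490 + $14,120 + $10,520 + $3,460 + $5,410 + $6,800 + $11,740 = $104,900.
$104,900 > $97,000, so the threshold is exceeded.

Yes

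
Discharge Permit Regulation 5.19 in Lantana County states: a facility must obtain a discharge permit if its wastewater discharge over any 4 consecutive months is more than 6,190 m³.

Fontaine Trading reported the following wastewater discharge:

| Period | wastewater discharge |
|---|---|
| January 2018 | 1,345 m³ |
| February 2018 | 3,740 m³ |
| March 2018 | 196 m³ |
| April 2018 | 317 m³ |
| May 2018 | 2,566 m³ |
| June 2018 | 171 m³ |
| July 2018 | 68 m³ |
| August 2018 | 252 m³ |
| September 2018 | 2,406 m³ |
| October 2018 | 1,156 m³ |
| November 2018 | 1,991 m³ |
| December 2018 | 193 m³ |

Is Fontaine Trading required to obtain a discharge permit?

Yes

January 2018–April 2018: 1,345 m³ + 3,740 m³ + 196 m³ + 317 m³ = 5,598 m³ (under)
February 2018–May 2018: 3,740 m³ + 196 m³ + 317 m³ + 2,566 m³ = 6,819 m³ (over)
March 2018–June 2018: 196 m³ + 317 m³ + 2,566 m³ + 171 m³ = 3,250 m³ (under)
April 2018–July 2018: 317 m³ + 2,566 m³ + 171 m³ + 68 m³ = 3,122 m³ (under)
May 2018–August 2018: 2,566 m³ + 171 m³ + 68 m³ + 252 m³ = 3,057 m³ (under)
June 2018–September 2018: 171 m³ + 68 m³ + 252 m³ + 2,406 m³ = 2,897 m³ (under)
July 2018–October 2018: 68 m³ + 252 m³ + 2,406 m³ + 1,156 m³ = 3,882 m³ (under)
August 2018–November 2018: 252 m³ + 2,406 m³ + 1,156 m³ + 1,991 m³ = 5,805 m³ (under)
September 2018–December 2018: 2,406 m³ + 1,156 m³ + 1,991 m³ + 193 m³ = 5,746 m³ (under)
At least one window exceeds 6,190 m³.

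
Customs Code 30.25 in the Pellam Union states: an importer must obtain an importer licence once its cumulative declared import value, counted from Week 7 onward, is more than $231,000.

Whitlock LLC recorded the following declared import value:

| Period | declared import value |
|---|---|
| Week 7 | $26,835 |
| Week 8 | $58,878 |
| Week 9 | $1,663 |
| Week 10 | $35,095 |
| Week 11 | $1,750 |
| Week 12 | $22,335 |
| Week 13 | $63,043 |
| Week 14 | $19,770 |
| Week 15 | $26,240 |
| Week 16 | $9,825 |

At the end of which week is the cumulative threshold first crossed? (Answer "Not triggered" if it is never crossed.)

Week 15

Through Week 7: $26,835
Through Week 8: $85,713
Through Week 9: $87,376
Through Week 10: $122,471
Through Week 11: $124,221
Through Week 12: $146,556
Through Week 13: $209,599
Through Week 14: $229,369
Through Week 15: $255,609 ← exceeds threshold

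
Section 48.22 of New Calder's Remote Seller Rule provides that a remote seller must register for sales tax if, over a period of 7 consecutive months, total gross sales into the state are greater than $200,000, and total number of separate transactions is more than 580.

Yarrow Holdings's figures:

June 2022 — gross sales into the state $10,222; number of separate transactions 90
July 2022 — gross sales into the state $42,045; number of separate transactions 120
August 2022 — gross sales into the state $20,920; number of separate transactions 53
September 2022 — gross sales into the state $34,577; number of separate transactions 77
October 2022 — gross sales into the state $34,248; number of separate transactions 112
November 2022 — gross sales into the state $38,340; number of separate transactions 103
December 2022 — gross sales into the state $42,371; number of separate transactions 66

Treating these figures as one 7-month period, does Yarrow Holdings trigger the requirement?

Total gross sales into the state: $10,222 + $42,045 + $20,920 + $34,577 + $34,248 + $38,340 + $42,371 = $222,723 (> $200,000).
Total number of separate transactions: 90 + 120 + 53 + 77 + 112 + 103 + 66 = 621 (> 580).
The test is 'and': both thresholds are exceeded.

Yes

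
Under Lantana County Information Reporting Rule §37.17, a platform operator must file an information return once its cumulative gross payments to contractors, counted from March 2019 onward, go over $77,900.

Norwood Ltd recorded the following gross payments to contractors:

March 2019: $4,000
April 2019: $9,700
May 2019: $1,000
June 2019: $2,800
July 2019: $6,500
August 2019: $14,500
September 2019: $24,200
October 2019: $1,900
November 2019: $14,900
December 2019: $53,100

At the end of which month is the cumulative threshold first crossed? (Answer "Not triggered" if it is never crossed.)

Through March 2019: $4,000
Through April 2019: $13,700
Through May 2019: $14,700
Through June 2019: $17,500
Through July 2019: $24,000
Through August 2019: $38,500
Through September 2019: $62,700
Through October 2019: $64,600
Through November 2019: $79,500 ← exceeds threshold

November 2019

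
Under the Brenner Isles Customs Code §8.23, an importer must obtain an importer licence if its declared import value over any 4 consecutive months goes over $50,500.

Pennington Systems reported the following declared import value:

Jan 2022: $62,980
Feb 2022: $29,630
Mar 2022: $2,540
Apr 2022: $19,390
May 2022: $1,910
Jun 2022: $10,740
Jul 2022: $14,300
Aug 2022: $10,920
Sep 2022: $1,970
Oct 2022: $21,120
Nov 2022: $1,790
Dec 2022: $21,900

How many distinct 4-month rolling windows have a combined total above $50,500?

2

Jan 2022–Apr 2022: $62,980 + $29,630 + $2,540 + $19,390 = $114,540 (over)
Feb 2022–May 2022: $29,630 + $2,540 + $19,390 + $1,910 = $53,470 (over)
Mar 2022–Jun 2022: $2,540 + $19,390 + $1,910 + $10,740 = $34,580 (under)
Apr 2022–Jul 2022: $19,390 + $1,910 + $10,740 + $14,300 = $46,340 (under)
May 2022–Aug 2022: $1,910 + $10,740 + $14,300 + $10,920 = $37,870 (under)
Jun 2022–Sep 2022: $10,740 + $14,300 + $10,920 + $1,970 = $37,930 (under)
Jul 2022–Oct 2022: $14,300 + $10,920 + $1,970 + $21,120 = $48,310 (under)
Aug 2022–Nov 2022: $10,920 + $1,970 + $21,120 + $1,790 = $35,800 (under)
Sep 2022–Dec 2022: $1,970 + $21,120 + $1,790 + $21,900 = $46,780 (under)
2 windows exceed the threshold.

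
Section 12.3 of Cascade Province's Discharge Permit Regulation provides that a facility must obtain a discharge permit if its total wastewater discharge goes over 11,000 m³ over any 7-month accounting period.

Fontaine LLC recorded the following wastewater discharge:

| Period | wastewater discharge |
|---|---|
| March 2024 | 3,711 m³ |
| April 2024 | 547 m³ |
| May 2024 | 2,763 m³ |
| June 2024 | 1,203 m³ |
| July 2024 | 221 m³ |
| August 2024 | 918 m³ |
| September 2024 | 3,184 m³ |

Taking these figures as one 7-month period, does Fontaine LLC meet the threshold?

Yes

Total wastewater discharge: 3,711 m³ + 547 m³ + 2,763 m³ + 1,203 m³ + 221 m³ + 918 m³ + 3,184 m³ = 12,547 m³.
12,547 m³ > 11,000 m³, so the threshold is exceeded.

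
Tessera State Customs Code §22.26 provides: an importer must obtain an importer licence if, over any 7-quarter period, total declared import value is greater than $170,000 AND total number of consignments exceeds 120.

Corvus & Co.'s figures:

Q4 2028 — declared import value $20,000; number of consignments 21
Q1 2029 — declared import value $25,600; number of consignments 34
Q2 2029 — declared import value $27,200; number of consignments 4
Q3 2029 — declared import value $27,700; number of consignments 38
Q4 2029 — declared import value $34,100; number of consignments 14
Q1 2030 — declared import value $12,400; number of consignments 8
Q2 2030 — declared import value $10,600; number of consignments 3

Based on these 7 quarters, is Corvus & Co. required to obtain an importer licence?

No

Total declared import value: $20,000 + $25,600 + $27,200 + $27,700 + $34,100 + $12,400 + $10,600 = $157,600 (≤ $170,000).
Total number of consignments: 21 + 34 + 4 + 38 + 14 + 8 + 3 = 122 (> 120).
The test is 'and': the rule requires both, and at least one is not exceeded.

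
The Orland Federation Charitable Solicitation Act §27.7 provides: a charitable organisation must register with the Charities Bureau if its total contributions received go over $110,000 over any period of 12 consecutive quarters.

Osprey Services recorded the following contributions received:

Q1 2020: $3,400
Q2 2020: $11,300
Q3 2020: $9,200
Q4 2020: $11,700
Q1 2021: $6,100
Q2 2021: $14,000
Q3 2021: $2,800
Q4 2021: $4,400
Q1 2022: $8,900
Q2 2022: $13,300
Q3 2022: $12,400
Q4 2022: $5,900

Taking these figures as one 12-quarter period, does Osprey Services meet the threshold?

No

Total contributions received: $3,400 + $11,300 + $9,200 + $11,700 + $6,100 + $14,000 + $2,800 + $4,400 + $8,900 + $13,300 + $12,400 + $5,900 = $103,400.
$103,400 ≤ $110,000, so the threshold is not exceeded.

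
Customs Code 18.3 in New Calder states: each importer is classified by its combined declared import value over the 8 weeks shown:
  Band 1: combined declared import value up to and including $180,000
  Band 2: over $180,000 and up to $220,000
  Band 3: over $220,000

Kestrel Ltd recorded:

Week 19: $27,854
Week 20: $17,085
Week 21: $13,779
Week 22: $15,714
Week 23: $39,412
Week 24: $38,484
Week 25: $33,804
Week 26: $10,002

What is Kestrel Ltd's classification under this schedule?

Combined declared import value: $27,854 + $17,085 + $13,779 + $15,714 + $39,412 + $38,484 + $33,804 + $10,002 = $196,134.
$180,000 < $196,134 ≤ $220,000, so Band 2 applies.

Band 2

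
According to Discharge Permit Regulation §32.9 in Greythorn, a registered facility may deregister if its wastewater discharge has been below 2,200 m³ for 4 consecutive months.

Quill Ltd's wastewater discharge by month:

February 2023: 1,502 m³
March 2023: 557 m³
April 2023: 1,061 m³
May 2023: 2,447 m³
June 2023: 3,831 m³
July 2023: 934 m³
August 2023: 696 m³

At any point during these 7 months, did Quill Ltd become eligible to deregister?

No

Months below 2,200 m³: February 2023, March 2023, April 2023, July 2023, August 2023.
Longest run of consecutive months below the threshold: 3.
3 < 4, so Quill Ltd never became eligible.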